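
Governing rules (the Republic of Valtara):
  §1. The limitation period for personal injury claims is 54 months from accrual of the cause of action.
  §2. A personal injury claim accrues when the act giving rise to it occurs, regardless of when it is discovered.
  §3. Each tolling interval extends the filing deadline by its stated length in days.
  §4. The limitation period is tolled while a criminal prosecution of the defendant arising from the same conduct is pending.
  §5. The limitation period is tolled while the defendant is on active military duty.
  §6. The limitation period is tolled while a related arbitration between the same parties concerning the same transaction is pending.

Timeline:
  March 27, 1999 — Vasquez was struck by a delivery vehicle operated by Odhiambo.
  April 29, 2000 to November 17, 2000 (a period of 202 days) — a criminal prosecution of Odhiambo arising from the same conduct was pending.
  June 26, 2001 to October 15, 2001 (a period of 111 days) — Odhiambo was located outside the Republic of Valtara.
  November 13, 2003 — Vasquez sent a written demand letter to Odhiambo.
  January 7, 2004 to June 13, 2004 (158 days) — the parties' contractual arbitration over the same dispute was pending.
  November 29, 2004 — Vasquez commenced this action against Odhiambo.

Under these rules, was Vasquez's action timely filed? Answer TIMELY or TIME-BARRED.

The cause of action accrued on March 27, 1999, the date of the act.
Adding the 54 months base period to March 27, 1999 gives a deadline of September 27, 2003, before any tolling.
The period was tolled for 202 days by the pending criminal prosecution (April 29, 2000 to November 17, 2000), pushing the deadline to April 16, 2004.
The pending related arbitration from January 7, 2004 to June 13, 2004 tolled the period for 158 days, extending the deadline to September 21, 2004.
Although the defendant's absence ran from June 26, 2001 to October 15, 2001, the stated rules do not make that a tolling event, so it is disregarded.
Nothing else in the chronology tolls or restarts the period.
The November 29, 2004 filing falls after the September 21, 2004 deadline; the claim is time-barred.

TIME-BARRED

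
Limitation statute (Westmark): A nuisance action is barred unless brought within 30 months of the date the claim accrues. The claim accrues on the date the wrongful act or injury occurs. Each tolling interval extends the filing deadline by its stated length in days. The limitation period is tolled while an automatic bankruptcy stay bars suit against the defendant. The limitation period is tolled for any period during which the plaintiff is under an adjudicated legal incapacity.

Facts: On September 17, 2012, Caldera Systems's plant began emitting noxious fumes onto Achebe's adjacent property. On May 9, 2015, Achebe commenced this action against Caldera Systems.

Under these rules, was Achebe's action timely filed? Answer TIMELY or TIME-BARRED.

The claim accrued on September 17, 2012, the date of the act.
The untolled deadline — 30 months after September 17, 2012 — is March 17, 2015.
Filing on May 9, 2015 missed the March 17, 2015 deadline — the action is time-barred.

TIME-BARRED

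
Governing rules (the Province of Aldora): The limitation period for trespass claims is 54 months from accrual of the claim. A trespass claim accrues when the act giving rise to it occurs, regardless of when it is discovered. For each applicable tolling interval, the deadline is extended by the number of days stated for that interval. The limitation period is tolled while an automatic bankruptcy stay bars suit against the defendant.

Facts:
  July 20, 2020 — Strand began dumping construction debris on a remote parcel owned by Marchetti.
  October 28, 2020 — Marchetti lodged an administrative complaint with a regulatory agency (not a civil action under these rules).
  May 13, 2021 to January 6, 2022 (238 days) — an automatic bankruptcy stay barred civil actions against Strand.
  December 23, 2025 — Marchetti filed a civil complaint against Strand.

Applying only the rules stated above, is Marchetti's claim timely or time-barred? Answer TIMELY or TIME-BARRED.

The claim accrued on July 20, 2020, the date of the act.
54 months from July 20, 2020 is January 20, 2025.
Because the automatic bankruptcy stay ran from May 13, 2021 to January 6, 2022, the deadline is extended by 238 days to September 15, 2025.
None of the other events listed affects the running of the period under the stated rules.
The December 23, 2025 filing falls after the September 15, 2025 deadline; the claim is time-barred.

TIME-BARRED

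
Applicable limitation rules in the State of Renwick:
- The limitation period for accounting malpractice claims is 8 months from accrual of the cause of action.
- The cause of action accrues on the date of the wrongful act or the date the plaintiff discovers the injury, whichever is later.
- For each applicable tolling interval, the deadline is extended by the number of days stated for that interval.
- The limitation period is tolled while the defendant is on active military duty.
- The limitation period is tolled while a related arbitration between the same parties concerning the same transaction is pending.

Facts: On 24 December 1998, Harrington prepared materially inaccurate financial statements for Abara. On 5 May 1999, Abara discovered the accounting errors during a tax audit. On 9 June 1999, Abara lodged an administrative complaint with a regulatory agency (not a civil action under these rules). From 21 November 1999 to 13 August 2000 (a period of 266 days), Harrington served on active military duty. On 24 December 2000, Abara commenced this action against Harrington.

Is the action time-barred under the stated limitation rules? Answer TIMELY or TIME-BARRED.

The claim accrued on 5 May 1999 — the later of the 24 December 1998 act and the 5 May 1999 discovery.
8 months from 5 May 1999 is 5 January 2000.
Because the defendant's active military service ran from 21 November 1999 to 13 August 2000, the deadline is extended by 266 days to 27 September 2000.
Nothing else in the chronology tolls or restarts the period.
The 24 December 2000 filing falls after the 27 September 2000 deadline; the claim is time-barred.

TIME-BARRED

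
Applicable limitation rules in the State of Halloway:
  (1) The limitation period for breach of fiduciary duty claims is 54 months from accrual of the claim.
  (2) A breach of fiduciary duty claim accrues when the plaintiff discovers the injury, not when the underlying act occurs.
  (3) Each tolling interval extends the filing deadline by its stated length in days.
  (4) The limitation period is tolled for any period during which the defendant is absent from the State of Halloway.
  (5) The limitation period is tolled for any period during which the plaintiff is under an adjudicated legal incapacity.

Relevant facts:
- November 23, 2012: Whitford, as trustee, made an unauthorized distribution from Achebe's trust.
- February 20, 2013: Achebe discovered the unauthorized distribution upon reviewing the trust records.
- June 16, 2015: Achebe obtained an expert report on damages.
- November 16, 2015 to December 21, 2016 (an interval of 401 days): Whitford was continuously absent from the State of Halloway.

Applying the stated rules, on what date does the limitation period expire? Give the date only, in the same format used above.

Under the discovery rule, the claim accrued on February 20, 2013, when Achebe discovered the injury — not on the November 23, 2012 date of the underlying act.
Adding the 54 months base period to February 20, 2013 gives a deadline of August 20, 2017, before any tolling.
Because the defendant's absence from the jurisdiction ran from November 16, 2015 to December 21, 2016, the deadline is extended by 401 days to September 25, 2018.
None of the other events listed affects the running of the period under the stated rules.

September 25, 2018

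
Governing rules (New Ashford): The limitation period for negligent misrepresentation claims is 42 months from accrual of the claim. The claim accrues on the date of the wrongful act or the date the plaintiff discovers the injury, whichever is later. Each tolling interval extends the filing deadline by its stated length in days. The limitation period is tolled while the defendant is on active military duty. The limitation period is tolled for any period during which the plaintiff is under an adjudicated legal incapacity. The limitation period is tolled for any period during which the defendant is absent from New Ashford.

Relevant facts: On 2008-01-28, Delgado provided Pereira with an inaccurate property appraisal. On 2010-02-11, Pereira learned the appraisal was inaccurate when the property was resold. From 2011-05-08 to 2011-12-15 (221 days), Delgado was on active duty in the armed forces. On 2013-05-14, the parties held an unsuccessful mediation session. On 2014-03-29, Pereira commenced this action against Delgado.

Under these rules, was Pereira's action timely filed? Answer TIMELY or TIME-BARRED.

The claim accrued on 2010-02-11 — the later of the 2008-01-28 act and the 2010-02-11 discovery.
Adding the 42 months base period to 2010-02-11 gives a deadline of 2013-08-11, before any tolling.
The period was tolled for 221 days by the defendant's active military service (2011-05-08 to 2011-12-15), pushing the deadline to 2014-03-20.
Nothing else in the chronology tolls or restarts the period.
The 2014-03-29 filing falls after the 2014-03-20 deadline; the claim is time-barred.

TIME-BARRED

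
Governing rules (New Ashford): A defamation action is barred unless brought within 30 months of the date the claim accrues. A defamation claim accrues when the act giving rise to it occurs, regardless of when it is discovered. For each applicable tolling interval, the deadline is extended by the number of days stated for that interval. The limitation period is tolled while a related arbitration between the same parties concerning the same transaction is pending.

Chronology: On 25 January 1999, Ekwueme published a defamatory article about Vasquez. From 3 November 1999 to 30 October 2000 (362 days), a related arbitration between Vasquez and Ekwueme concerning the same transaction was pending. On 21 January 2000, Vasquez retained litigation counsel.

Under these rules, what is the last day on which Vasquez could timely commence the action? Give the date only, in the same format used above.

The claim accrued on 25 January 1999, when the wrongful act occurred.
Adding the 30 months base period to 25 January 1999 gives a deadline of 25 July 2001, before any tolling.
The pending related arbitration from 3 November 1999 to 30 October 2000 tolled the period for 362 days, extending the deadline to 22 July 2002.
None of the other events listed affects the running of the period under the stated rules.

22 July 2002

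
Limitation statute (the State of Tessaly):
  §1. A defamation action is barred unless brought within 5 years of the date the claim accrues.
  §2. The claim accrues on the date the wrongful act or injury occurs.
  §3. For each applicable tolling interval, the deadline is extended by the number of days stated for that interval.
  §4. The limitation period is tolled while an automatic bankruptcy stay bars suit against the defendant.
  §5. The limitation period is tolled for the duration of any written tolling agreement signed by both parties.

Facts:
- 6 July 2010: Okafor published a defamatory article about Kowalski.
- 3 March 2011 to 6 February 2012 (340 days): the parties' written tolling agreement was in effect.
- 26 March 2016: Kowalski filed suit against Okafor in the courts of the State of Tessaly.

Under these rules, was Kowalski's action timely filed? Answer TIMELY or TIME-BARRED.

The limitation period began to run on 6 July 2010.
Adding the 5 years base period to 6 July 2010 gives a deadline of 6 July 2015, before any tolling.
The period was tolled for 340 days by the written tolling agreement (3 March 2011 to 6 February 2012), pushing the deadline to 10 June 2016.
The 26 March 2016 filing precedes the 10 June 2016 deadline; the claim is timely.

TIMELY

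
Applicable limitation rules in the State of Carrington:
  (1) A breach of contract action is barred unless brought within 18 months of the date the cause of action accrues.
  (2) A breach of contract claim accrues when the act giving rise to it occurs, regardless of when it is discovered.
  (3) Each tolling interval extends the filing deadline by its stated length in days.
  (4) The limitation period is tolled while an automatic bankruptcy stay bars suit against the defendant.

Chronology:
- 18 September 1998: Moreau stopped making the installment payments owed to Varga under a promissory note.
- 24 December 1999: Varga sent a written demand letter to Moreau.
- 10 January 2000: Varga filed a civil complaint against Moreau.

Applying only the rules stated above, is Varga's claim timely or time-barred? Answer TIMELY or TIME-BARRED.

TIMELY

The claim accrued on 18 September 1998, when the wrongful act occurred.
Adding the 18 months base period to 18 September 1998 gives a deadline of 18 March 2000, before any tolling.
The other events in the timeline have no effect on the limitation period under the stated rules.
The 10 January 2000 filing precedes the 18 March 2000 deadline; the claim is timely.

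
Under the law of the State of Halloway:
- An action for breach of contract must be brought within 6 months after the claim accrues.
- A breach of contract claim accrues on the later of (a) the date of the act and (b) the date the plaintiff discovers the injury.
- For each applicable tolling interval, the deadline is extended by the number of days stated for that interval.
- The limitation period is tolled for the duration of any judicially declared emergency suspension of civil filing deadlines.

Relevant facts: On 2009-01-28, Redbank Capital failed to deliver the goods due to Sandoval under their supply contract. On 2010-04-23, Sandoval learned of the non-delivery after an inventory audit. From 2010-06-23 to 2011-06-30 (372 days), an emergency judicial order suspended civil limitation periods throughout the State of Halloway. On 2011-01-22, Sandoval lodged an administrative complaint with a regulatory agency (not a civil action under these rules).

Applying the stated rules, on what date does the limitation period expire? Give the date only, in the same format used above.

2011-10-30

Taking the later of the act (2009-01-28) and discovery (2010-04-23), the claim accrued on 2010-04-23.
The untolled deadline — 6 months after 2010-04-23 — is 2010-10-23.
The period was tolled for 372 days by the emergency suspension of filing deadlines (2010-06-23 to 2011-06-30), pushing the deadline to 2011-10-30.
The other events in the timeline have no effect on the limitation period under the stated rules.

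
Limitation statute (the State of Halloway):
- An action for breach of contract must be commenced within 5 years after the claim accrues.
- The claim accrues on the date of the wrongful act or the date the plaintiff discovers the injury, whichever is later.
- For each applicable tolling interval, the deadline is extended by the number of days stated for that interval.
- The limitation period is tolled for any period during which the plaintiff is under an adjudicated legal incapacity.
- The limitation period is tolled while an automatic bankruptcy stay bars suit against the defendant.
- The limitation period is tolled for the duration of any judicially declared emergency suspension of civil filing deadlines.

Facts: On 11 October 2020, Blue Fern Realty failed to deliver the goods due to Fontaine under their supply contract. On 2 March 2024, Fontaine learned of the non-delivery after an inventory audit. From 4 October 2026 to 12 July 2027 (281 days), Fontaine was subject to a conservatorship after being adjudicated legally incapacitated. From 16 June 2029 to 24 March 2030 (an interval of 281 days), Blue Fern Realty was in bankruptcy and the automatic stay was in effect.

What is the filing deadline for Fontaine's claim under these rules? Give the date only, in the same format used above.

15 September 2030

Taking the later of the act (11 October 2020) and discovery (2 March 2024), the claim accrued on 2 March 2024.
The untolled deadline — 5 years after 2 March 2024 — is 2 March 2029.
The period was tolled for 281 days by the plaintiff's legal incapacity (4 October 2026 to 12 July 2027), pushing the deadline to 8 December 2029.
The period was tolled for 281 days by the automatic bankruptcy stay (16 June 2029 to 24 March 2030), pushing the deadline to 15 September 2030.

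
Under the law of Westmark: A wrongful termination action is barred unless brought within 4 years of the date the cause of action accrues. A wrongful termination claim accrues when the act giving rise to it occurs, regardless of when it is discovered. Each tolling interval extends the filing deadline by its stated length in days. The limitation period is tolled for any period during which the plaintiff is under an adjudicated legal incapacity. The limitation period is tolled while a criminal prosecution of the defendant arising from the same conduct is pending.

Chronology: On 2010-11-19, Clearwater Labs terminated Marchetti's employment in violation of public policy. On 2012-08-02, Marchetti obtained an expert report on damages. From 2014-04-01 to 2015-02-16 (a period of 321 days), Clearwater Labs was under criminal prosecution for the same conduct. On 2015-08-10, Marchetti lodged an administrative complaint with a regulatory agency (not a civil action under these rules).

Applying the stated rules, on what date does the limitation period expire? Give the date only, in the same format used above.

The claim accrued on 2010-11-19, when the wrongful act occurred.
Adding the 4 years base period to 2010-11-19 gives a deadline of 2014-11-19, before any tolling.
Because the pending criminal prosecution ran from 2014-04-01 to 2015-02-16, the deadline is extended by 321 days to 2015-10-06.
Nothing else in the chronology tolls or restarts the period.

2015-10-06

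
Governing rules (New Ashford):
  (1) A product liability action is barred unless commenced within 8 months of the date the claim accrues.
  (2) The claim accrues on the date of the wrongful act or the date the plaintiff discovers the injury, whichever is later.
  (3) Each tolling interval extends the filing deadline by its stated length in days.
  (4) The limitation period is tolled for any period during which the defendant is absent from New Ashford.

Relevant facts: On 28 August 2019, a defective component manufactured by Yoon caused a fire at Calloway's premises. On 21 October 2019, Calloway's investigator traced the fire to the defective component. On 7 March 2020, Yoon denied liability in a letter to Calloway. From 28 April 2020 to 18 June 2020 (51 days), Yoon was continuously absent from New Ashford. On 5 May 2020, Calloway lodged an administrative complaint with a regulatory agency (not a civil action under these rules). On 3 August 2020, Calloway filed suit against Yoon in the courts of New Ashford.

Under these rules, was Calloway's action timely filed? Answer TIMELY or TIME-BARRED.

TIMELY

Because discovery on 21 October 2019 post-dates the 28 August 2019 act, accrual under the later-of rule falls on 21 October 2019.
8 months from 21 October 2019 is 21 June 2020.
The defendant's absence from the jurisdiction from 28 April 2020 to 18 June 2020 tolled the period for 51 days, extending the deadline to 11 August 2020.
None of the other events listed affects the running of the period under the stated rules.
Filing on 3 August 2020 beat the 11 August 2020 deadline — the action is timely.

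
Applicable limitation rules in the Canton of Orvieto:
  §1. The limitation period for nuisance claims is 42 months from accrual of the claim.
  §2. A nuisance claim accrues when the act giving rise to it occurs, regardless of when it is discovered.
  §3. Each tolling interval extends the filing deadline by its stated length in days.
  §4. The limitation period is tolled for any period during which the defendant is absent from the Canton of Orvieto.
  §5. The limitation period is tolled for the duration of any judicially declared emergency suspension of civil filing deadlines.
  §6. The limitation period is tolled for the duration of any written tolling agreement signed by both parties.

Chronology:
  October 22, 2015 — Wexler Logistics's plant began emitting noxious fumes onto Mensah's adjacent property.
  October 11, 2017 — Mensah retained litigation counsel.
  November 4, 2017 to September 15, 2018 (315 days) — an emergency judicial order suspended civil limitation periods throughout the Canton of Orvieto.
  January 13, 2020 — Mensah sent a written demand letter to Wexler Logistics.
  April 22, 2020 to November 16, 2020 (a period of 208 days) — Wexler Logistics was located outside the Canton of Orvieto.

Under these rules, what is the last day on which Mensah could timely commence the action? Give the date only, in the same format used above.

March 2, 2020

The limitation period began to run on October 22, 2015.
Adding the 42 months base period to October 22, 2015 gives a deadline of April 22, 2019, before any tolling.
The emergency suspension of filing deadlines from November 4, 2017 to September 15, 2018 tolled the period for 315 days, extending the deadline to March 2, 2020.
By the time the defendant's absence from the jurisdiction began on April 22, 2020, the limitation period had already expired on March 2, 2020; that interval cannot revive it.
The other events in the timeline have no effect on the limitation period under the stated rules.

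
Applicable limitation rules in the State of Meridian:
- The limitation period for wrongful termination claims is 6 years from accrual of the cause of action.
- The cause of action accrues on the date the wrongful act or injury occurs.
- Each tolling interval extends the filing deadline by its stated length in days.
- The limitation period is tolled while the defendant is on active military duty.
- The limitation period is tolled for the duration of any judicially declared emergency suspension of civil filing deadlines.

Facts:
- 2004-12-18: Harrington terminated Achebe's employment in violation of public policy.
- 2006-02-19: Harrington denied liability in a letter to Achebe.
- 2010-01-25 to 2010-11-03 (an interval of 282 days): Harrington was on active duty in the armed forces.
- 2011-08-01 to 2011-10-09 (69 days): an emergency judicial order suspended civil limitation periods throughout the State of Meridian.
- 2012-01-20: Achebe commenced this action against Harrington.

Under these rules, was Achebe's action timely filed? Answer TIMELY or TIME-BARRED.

The claim accrued on 2004-12-18, when the wrongful act occurred.
Adding the 6 years base period to 2004-12-18 gives a deadline of 2010-12-18, before any tolling.
The defendant's active military service from 2010-01-25 to 2010-11-03 tolled the period for 282 days, extending the deadline to 2011-09-26.
The period was tolled for 69 days by the emergency suspension of filing deadlines (2011-08-01 to 2011-10-09), pushing the deadline to 2011-12-04.
Nothing else in the chronology tolls or restarts the period.
Filing on 2012-01-20 missed the 2011-12-04 deadline — the action is time-barred.

TIME-BARRED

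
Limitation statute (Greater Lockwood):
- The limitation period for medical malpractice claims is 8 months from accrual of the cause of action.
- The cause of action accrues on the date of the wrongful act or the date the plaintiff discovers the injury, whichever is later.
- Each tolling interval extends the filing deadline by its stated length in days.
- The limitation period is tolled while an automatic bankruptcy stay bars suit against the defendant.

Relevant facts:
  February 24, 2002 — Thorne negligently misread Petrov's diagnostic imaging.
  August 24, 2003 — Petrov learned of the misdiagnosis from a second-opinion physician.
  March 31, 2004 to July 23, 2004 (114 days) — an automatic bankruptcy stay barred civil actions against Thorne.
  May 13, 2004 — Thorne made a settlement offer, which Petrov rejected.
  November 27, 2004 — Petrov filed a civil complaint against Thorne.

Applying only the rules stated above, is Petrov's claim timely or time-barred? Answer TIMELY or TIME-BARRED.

Because discovery on August 24, 2003 post-dates the February 24, 2002 act, accrual under the later-of rule falls on August 24, 2003.
Adding the 8 months base period to August 24, 2003 gives a deadline of April 24, 2004, before any tolling.
The automatic bankruptcy stay from March 31, 2004 to July 23, 2004 tolled the period for 114 days, extending the deadline to August 16, 2004.
Nothing else in the chronology tolls or restarts the period.
The November 27, 2004 filing falls after the August 16, 2004 deadline; the claim is time-barred.

TIME-BARRED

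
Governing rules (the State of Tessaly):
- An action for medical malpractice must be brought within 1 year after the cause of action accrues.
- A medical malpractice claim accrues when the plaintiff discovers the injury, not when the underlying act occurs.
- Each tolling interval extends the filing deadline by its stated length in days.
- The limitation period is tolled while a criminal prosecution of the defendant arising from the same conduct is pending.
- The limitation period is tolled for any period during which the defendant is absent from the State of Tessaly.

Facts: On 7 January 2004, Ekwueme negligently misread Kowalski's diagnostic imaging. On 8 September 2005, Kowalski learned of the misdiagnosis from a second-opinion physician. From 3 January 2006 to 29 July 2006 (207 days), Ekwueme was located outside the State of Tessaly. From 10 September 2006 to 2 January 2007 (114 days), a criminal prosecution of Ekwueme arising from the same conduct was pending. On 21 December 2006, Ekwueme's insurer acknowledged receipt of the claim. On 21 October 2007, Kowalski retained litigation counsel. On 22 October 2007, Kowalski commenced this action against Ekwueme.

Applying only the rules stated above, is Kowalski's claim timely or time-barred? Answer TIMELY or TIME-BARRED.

The claim did not accrue until Kowalski discovered the injury on 8 September 2005; the 7 January 2004 act date does not start the clock under the stated rule.
The untolled deadline — 1 year after 8 September 2005 — is 8 September 2006.
The defendant's absence from the jurisdiction from 3 January 2006 to 29 July 2006 tolled the period for 207 days, extending the deadline to 3 April 2007.
The pending criminal prosecution from 10 September 2006 to 2 January 2007 tolled the period for 114 days, extending the deadline to 26 July 2007.
The other events in the timeline have no effect on the limitation period under the stated rules.
Kowalski filed on 22 October 2007, after the 26 July 2007 deadline, so the action is time-barred.

TIME-BARRED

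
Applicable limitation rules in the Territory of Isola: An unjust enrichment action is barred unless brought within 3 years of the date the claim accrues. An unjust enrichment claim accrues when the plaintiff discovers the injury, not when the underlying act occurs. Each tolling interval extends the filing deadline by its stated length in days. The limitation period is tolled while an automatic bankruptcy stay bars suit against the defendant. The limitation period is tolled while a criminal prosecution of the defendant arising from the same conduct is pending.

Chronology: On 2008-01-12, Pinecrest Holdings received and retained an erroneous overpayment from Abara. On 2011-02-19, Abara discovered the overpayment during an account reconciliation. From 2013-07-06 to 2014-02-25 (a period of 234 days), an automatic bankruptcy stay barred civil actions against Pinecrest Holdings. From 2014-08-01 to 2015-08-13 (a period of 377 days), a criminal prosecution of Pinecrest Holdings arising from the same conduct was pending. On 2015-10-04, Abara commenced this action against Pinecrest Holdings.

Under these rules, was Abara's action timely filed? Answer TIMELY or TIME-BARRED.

TIMELY

The claim did not accrue until Abara discovered the injury on 2011-02-19; the 2008-01-12 act date does not start the clock under the stated rule.
The untolled deadline — 3 years after 2011-02-19 — is 2014-02-19.
The automatic bankruptcy stay from 2013-07-06 to 2014-02-25 tolled the period for 234 days, extending the deadline to 2014-10-11.
Because the pending criminal prosecution ran from 2014-08-01 to 2015-08-13, the deadline is extended by 377 days to 2015-10-23.
Filing on 2015-10-04 beat the 2015-10-23 deadline — the action is timely.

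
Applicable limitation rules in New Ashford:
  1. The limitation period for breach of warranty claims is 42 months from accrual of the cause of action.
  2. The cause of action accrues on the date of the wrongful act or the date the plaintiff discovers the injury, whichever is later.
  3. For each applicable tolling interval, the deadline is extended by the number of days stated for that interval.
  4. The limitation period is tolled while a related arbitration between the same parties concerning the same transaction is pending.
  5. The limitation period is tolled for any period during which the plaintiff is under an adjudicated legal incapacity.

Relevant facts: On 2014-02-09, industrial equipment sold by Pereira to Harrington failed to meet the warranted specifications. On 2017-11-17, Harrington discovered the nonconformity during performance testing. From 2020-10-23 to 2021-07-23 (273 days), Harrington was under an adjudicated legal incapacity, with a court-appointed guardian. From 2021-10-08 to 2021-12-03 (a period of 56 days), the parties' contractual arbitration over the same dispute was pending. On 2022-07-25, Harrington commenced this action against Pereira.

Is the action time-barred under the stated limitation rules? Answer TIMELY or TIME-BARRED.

TIME-BARRED

The claim accrued on 2017-11-17 — the later of the 2014-02-09 act and the 2017-11-17 discovery.
42 months from 2017-11-17 is 2021-05-17.
The plaintiff's legal incapacity from 2020-10-23 to 2021-07-23 tolled the period for 273 days, extending the deadline to 2022-02-14.
Because the pending related arbitration ran from 2021-10-08 to 2021-12-03, the deadline is extended by 56 days to 2022-04-11.
The 2022-07-25 filing falls after the 2022-04-11 deadline; the claim is time-barred.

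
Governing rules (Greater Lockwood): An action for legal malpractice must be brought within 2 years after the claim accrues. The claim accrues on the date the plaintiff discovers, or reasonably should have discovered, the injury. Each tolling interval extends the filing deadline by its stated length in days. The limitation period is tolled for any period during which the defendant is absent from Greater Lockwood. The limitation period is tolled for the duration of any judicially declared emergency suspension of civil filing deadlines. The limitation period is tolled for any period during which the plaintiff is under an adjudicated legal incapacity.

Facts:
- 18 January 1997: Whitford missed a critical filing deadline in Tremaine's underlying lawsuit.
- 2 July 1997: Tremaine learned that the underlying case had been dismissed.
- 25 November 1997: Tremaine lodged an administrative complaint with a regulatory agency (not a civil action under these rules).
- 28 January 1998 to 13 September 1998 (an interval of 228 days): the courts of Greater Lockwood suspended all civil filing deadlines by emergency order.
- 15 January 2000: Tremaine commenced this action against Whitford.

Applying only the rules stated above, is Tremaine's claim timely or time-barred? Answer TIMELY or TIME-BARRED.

TIMELY

Accrual is tied to discovery, so the period began on 2 July 1997 rather than on 18 January 1997 when the act occurred.
The untolled deadline — 2 years after 2 July 1997 — is 2 July 1999.
The emergency suspension of filing deadlines from 28 January 1998 to 13 September 1998 tolled the period for 228 days, extending the deadline to 15 February 2000.
Nothing else in the chronology tolls or restarts the period.
Filing on 15 January 2000 beat the 15 February 2000 deadline — the action is timely.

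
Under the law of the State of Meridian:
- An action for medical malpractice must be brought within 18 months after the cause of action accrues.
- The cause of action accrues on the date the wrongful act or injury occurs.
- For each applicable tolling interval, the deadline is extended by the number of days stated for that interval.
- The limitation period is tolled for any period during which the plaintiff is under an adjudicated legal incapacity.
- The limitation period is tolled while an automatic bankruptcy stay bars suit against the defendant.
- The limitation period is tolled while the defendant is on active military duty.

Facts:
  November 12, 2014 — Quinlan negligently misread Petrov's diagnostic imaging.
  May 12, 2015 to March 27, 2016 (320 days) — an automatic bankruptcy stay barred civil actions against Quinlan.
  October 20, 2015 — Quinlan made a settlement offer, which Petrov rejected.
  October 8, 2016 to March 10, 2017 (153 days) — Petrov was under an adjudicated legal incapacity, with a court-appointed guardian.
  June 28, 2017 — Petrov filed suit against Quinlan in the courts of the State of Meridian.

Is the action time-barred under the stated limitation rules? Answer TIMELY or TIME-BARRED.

The claim accrued on November 12, 2014, when the wrongful act occurred.
The untolled deadline — 18 months after November 12, 2014 — is May 12, 2016.
Because the automatic bankruptcy stay ran from May 12, 2015 to March 27, 2016, the deadline is extended by 320 days to March 28, 2017.
The plaintiff's legal incapacity from October 8, 2016 to March 10, 2017 tolled the period for 153 days, extending the deadline to August 28, 2017.
Nothing else in the chronology tolls or restarts the period.
Filing on June 28, 2017 beat the August 28, 2017 deadline — the action is timely.

TIMELY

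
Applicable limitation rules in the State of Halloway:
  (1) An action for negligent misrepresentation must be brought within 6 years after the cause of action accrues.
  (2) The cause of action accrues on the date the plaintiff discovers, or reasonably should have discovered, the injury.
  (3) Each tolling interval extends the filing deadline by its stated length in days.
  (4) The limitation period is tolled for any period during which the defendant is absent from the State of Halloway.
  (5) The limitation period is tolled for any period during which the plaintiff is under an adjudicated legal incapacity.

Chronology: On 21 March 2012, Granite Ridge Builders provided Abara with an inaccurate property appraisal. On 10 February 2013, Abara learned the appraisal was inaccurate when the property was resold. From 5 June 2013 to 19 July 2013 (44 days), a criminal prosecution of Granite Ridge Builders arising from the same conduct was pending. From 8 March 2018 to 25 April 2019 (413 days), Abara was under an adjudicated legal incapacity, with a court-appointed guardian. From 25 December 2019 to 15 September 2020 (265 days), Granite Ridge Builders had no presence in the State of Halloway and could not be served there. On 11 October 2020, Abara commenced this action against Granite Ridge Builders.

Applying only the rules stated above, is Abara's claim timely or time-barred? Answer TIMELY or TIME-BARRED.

Under the discovery rule, the claim accrued on 10 February 2013, when Abara discovered the injury — not on the 21 March 2012 date of the underlying act.
The untolled deadline — 6 years after 10 February 2013 — is 10 February 2019.
The period was tolled for 413 days by the plaintiff's legal incapacity (8 March 2018 to 25 April 2019), pushing the deadline to 29 March 2020.
The defendant's absence from the jurisdiction from 25 December 2019 to 15 September 2020 tolled the period for 265 days, extending the deadline to 19 December 2020.
The pending criminal prosecution from 5 June 2013 to 19 July 2013 does not toll the period, because no stated rule makes a criminal prosecution a tolling event.
Filing on 11 October 2020 beat the 19 December 2020 deadline — the action is timely.

TIMELY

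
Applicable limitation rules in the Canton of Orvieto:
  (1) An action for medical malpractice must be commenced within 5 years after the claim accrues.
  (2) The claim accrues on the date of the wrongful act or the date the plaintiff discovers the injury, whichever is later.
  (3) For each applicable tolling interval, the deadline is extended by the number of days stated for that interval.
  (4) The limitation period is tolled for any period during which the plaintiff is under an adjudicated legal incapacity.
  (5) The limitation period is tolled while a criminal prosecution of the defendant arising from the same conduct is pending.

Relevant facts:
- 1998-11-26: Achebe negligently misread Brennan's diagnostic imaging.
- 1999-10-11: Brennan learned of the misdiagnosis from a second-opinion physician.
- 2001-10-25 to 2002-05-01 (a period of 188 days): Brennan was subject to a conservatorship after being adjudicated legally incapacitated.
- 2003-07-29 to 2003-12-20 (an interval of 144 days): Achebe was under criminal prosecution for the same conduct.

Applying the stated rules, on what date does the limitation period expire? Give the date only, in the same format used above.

2005-09-08

The claim accrued on 1999-10-11 — the later of the 1998-11-26 act and the 1999-10-11 discovery.
5 years from 1999-10-11 is 2004-10-11.
The period was tolled for 188 days by the plaintiff's legal incapacity (2001-10-25 to 2002-05-01), pushing the deadline to 2005-04-17.
The period was tolled for 144 days by the pending criminal prosecution (2003-07-29 to 2003-12-20), pushing the deadline to 2005-09-08.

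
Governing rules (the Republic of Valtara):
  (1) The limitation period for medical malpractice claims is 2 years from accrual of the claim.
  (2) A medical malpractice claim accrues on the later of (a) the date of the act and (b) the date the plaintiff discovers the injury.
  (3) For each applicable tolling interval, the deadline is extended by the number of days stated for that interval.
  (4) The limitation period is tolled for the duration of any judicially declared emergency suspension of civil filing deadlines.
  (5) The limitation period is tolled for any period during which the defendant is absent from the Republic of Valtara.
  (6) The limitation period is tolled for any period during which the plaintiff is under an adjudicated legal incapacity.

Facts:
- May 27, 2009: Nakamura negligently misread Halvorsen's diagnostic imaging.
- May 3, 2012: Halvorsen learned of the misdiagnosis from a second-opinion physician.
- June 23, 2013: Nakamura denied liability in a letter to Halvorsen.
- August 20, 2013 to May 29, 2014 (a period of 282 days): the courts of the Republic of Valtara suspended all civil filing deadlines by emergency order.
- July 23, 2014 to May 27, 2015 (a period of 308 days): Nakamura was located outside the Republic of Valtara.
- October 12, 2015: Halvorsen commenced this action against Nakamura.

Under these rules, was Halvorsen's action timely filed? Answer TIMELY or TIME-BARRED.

TIMELY

Taking the later of the act (May 27, 2009) and discovery (May 3, 2012), the claim accrued on May 3, 2012.
Adding the 2 years base period to May 3, 2012 gives a deadline of May 3, 2014, before any tolling.
The emergency suspension of filing deadlines from August 20, 2013 to May 29, 2014 tolled the period for 282 days, extending the deadline to February 9, 2015.
Because the defendant's absence from the jurisdiction ran from July 23, 2014 to May 27, 2015, the deadline is extended by 308 days to December 14, 2015.
Nothing else in the chronology tolls or restarts the period.
The October 12, 2015 filing precedes the December 14, 2015 deadline; the claim is timely.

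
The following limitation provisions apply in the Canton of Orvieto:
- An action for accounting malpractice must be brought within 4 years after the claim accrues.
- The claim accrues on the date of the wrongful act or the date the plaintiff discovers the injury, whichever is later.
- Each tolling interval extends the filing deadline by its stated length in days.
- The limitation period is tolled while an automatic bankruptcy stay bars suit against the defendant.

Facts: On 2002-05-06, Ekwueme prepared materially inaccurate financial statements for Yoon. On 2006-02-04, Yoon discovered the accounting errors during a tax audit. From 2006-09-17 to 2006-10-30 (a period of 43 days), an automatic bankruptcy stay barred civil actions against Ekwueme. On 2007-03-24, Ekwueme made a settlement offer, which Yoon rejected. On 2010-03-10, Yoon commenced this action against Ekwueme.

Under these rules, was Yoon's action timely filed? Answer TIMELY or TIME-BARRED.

Taking the later of the act (2002-05-06) and discovery (2006-02-04), the claim accrued on 2006-02-04.
The untolled deadline — 4 years after 2006-02-04 — is 2010-02-04.
Because the automatic bankruptcy stay ran from 2006-09-17 to 2006-10-30, the deadline is extended by 43 days to 2010-03-19.
Nothing else in the chronology tolls or restarts the period.
The 2010-03-10 filing precedes the 2010-03-19 deadline; the claim is timely.

TIMELY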